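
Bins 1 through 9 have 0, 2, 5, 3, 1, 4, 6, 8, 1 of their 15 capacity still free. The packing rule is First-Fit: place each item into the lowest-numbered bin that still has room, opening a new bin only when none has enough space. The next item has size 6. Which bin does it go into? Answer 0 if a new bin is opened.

7

Bins with room: bin 7 (6), bin 8 (8).
The first with room is bin 7.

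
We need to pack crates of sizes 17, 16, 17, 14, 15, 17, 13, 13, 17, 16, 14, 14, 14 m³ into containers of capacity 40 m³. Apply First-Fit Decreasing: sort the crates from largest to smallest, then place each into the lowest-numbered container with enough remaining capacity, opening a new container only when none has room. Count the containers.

6 containers

Sorted descending: 17, 17, 17, 17, 16, 16, 15, 14, 14, 14, 14, 13, 13.
Put 17 m³ in container 1; 23 m³ remain.
Put 17 m³ in container 1; 6 m³ remain.
Put 17 m³ in container 2; 23 m³ remain.
Put 17 m³ in container 2; 6 m³ remain.
Put 16 m³ in container 3; 24 m³ remain.
Put 16 m³ in container 3; 8 m³ remain.
Put 15 m³ in container 4; 25 m³ remain.
Put 14 m³ in container 4; 11 m³ remain.
Put 14 m³ in container 5; 26 m³ remain.
Put 14 m³ in container 5; 12 m³ remain.
Put 14 m³ in container 6; 26 m³ remain.
Put 13 m³ in container 6; 13 m³ remain.
Put 13 m³ in container 6; 0 m³ remain.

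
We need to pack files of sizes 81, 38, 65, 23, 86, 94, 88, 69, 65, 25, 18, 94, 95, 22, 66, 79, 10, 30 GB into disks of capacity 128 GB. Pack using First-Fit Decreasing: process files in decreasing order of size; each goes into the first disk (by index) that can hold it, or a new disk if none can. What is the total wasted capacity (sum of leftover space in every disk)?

360

Sorted descending: 95, 94, 94, 88, 86, 81, 79, 69, 66, 65, 65, 38, 30, 25, 23, 22, 18, 10.
disk 1: place 95 GB, 33 GB left
disk 2: place 94 GB, 34 GB left
disk 3: place 94 GB, 34 GB left
disk 4: place 88 GB, 40 GB left
disk 5: place 86 GB, 42 GB left
disk 6: place 81 GB, 47 GB left
disk 7: place 79 GB, 49 GB left
disk 8: place 69 GB, 59 GB left
disk 9: place 66 GB, 62 GB left
disk 10: place 65 GB, 63 GB left
disk 11: place 65 GB, 63 GB left
disk 4: place 38 GB, 2 GB left
disk 1: place 30 GB, 3 GB left
disk 2: place 25 GB, 9 GB left
disk 3: place 23 GB, 11 GB left
disk 5: place 22 GB, 20 GB left
disk 5: place 18 GB, 2 GB left
disk 3: place 10 GB, 1 GB left
11 disks × 128 GB = 1408 GB; used 1048 GB; unused 360 GB.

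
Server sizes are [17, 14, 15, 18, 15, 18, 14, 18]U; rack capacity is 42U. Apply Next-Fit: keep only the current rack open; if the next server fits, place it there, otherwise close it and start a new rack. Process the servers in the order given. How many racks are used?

Put 17U in rack 1; 25U remain.
Put 14U in rack 1; 11U remain.
Put 15U in rack 2; 27U remain.
Put 18U in rack 2; 9U remain.
Put 15U in rack 3; 27U remain.
Put 18U in rack 3; 9U remain.
Put 14U in rack 4; 28U remain.
Put 18U in rack 4; 10U remain.
Final racks: [17,14] [15,18] [15,18] [14,18].

4 racks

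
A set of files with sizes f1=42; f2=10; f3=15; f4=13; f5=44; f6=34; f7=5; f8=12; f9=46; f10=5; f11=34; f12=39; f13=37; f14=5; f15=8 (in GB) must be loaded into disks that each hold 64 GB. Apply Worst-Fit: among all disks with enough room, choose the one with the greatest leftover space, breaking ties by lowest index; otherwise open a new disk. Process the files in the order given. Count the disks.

7 disks

Put f1 (42 GB) in disk 1; 22 GB remain.
Put f2 (10 GB) in disk 1; 12 GB remain.
Put f3 (15 GB) in disk 2; 49 GB remain.
Put f4 (13 GB) in disk 2; 36 GB remain.
Put f5 (44 GB) in disk 3; 20 GB remain.
Put f6 (34 GB) in disk 2; 2 GB remain.
Put f7 (5 GB) in disk 3; 15 GB remain.
Put f8 (12 GB) in disk 3; 3 GB remain.
Put f9 (46 GB) in disk 4; 18 GB remain.
Put f10 (5 GB) in disk 4; 13 GB remain.
Put f11 (34 GB) in disk 5; 30 GB remain.
Put f12 (39 GB) in disk 6; 25 GB remain.
Put f13 (37 GB) in disk 7; 27 GB remain.
Put f14 (5 GB) in disk 5; 25 GB remain.
Put f15 (8 GB) in disk 7; 19 GB remain.
Final disks: [42,10] [15,13,34] [44,5,12] [46,5] [34,5] [39] [37,8].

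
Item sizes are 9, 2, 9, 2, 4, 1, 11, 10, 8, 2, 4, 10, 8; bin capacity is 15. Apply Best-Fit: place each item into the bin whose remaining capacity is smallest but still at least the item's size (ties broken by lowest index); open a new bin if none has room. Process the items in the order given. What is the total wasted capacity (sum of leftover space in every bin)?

25

Put 9 in bin 1; 6 remain.
Put 2 in bin 1; 4 remain.
Put 9 in bin 2; 6 remain.
Put 2 in bin 1; 2 remain.
Put 4 in bin 2; 2 remain.
Put 1 in bin 1; 1 remain.
Put 11 in bin 3; 4 remain.
Put 10 in bin 4; 5 remain.
Put 8 in bin 5; 7 remain.
Put 2 in bin 2; 0 remain.
Put 4 in bin 3; 0 remain.
Put 10 in bin 6; 5 remain.
Put 8 in bin 7; 7 remain.
7 bins × 15 = 105; used 80; unused 25.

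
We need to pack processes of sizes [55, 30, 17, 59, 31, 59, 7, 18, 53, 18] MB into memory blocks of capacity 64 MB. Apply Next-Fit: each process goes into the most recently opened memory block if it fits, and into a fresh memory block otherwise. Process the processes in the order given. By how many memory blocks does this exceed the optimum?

2

Next-Fit: [55] [30,17] [59] [31] [59] [7,18] [53] [18] → 8 memory blocks.
Total size 347 MB; any packing needs at least ⌈347/64⌉ = 6 memory blocks.
An optimal packing achieves that bound: [59] [59] [55,7] [53] [31,30] [18,18,17] → 6 memory blocks.
Excess: 8 − 6 = 2.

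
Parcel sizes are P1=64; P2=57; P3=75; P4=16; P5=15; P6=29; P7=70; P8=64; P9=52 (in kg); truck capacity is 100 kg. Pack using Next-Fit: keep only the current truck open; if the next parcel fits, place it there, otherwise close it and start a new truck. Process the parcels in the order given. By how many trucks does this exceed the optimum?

1

Next-Fit: [64] [57] [75,16] [15,29] [70] [64] [52] → 7 trucks.
6 parcels exceed 50 kg (half the capacity), and no two of those can share a truck, so at least 6 trucks are needed.
An optimal packing achieves that bound: [75,16] [70,29] [64,15] [64] [57] [52] → 6 trucks.
Excess: 7 − 6 = 1.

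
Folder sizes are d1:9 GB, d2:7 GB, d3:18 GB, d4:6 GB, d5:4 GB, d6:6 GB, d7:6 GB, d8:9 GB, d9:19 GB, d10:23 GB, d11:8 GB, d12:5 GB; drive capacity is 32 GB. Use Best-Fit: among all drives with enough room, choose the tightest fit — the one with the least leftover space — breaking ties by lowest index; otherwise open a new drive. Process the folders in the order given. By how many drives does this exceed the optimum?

Best-Fit: [9,7,6,6] [18,6,4] [9,19] [23,8] [5] → 5 drives.
Total size 120 GB; any packing needs at least ⌈120/32⌉ = 4 drives.
An optimal packing achieves that bound: [23,9] [19,9,4] [18,8,6] [7,6,6,5] → 4 drives.
Excess: 5 − 4 = 1.

1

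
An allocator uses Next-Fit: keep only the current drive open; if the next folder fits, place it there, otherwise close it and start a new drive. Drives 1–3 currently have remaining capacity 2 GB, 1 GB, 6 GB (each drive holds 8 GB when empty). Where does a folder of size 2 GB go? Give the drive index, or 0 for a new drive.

Next-Fit only looks at drive 3, which has 6 GB free.
2 GB fits there.

3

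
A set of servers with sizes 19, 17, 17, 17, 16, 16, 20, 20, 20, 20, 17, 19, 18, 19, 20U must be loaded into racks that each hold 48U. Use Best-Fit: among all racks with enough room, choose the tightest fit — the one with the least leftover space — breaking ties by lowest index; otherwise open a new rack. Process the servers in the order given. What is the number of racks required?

8

rack 1: place 19U, 29U left
rack 1: place 17U, 12U left
rack 2: place 17U, 31U left
rack 2: place 17U, 14U left
rack 3: place 16U, 32U left
rack 3: place 16U, 16U left
rack 4: place 20U, 28U left
rack 4: place 20U, 8U left
rack 5: place 20U, 28U left
rack 5: place 20U, 8U left
rack 6: place 17U, 31U left
rack 6: place 19U, 12U left
rack 7: place 18U, 30U left
rack 7: place 19U, 11U left
rack 8: place 20U, 28U left
Final racks: [19,17] [17,17] [16,16] [20,20] [20,20] [17,19] [18,19] [20].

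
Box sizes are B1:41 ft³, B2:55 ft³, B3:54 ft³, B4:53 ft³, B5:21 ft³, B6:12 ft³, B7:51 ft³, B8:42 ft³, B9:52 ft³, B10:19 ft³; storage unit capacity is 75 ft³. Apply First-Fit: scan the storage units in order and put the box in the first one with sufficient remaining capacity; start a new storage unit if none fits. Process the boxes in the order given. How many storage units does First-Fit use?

storage unit 1: place B1 (41 ft³), 34 ft³ left
storage unit 2: place B2 (55 ft³), 20 ft³ left
storage unit 3: place B3 (54 ft³), 21 ft³ left
storage unit 4: place B4 (53 ft³), 22 ft³ left
storage unit 1: place B5 (21 ft³), 13 ft³ left
storage unit 1: place B6 (12 ft³), 1 ft³ left
storage unit 5: place B7 (51 ft³), 24 ft³ left
storage unit 6: place B8 (42 ft³), 33 ft³ left
storage unit 7: place B9 (52 ft³), 23 ft³ left
storage unit 2: place B10 (19 ft³), 1 ft³ left
Final storage units: [41,21,12] [55,19] [54] [53] [51] [42] [52].

7 storage units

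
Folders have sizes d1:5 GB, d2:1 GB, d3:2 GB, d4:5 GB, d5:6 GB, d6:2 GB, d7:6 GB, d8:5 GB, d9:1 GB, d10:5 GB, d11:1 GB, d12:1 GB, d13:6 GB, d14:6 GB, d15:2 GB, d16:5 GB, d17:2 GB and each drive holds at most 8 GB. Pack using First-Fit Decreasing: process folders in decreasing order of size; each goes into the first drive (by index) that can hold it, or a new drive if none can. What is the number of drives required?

9

Sorted descending: 6, 6, 6, 6, 5, 5, 5, 5, 5, 2, 2, 2, 2, 1, 1, 1, 1.
Put 6 GB in drive 1; 2 GB remain.
Put 6 GB in drive 2; 2 GB remain.
Put 6 GB in drive 3; 2 GB remain.
Put 6 GB in drive 4; 2 GB remain.
Put 5 GB in drive 5; 3 GB remain.
Put 5 GB in drive 6; 3 GB remain.
Put 5 GB in drive 7; 3 GB remain.
Put 5 GB in drive 8; 3 GB remain.
Put 5 GB in drive 9; 3 GB remain.
Put 2 GB in drive 1; 0 GB remain.
Put 2 GB in drive 2; 0 GB remain.
Put 2 GB in drive 3; 0 GB remain.
Put 2 GB in drive 4; 0 GB remain.
Put 1 GB in drive 5; 2 GB remain.
Put 1 GB in drive 5; 1 GB remain.
Put 1 GB in drive 5; 0 GB remain.
Put 1 GB in drive 6; 2 GB remain.
Final drives: [6,2] [6,2] [6,2] [6,2] [5,1,1,1] [5,1] [5] [5] [5].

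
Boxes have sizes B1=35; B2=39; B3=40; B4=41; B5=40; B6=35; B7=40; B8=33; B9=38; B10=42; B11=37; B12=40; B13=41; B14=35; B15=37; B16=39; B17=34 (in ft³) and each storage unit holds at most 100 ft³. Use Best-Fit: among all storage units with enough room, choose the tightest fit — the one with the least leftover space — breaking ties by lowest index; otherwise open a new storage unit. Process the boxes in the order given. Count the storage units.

9 storage units

storage unit 1: place B1 (35 ft³), 65 ft³ left
storage unit 1: place B2 (39 ft³), 26 ft³ left
storage unit 2: place B3 (40 ft³), 60 ft³ left
storage unit 2: place B4 (41 ft³), 19 ft³ left
storage unit 3: place B5 (40 ft³), 60 ft³ left
storage unit 3: place B6 (35 ft³), 25 ft³ left
storage unit 4: place B7 (40 ft³), 60 ft³ left
storage unit 4: place B8 (33 ft³), 27 ft³ left
storage unit 5: place B9 (38 ft³), 62 ft³ left
storage unit 5: place B10 (42 ft³), 20 ft³ left
storage unit 6: place B11 (37 ft³), 63 ft³ left
storage unit 6: place B12 (40 ft³), 23 ft³ left
storage unit 7: place B13 (41 ft³), 59 ft³ left
storage unit 7: place B14 (35 ft³), 24 ft³ left
storage unit 8: place B15 (37 ft³), 63 ft³ left
storage unit 8: place B16 (39 ft³), 24 ft³ left
storage unit 9: place B17 (34 ft³), 66 ft³ left
Final storage units: [35,39] [40,41] [40,35] [40,33] [38,42] [37,40] [41,35] [37,39] [34].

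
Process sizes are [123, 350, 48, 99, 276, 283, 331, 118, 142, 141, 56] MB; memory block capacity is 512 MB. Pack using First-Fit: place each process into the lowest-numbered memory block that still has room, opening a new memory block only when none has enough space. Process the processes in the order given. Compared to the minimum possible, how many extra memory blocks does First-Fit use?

First-Fit: [123,350] [48,99,276,56] [283,118] [331,142] [141] → 5 memory blocks.
Total size 1967 MB; any packing needs at least ⌈1967/512⌉ = 4 memory blocks.
An optimal packing achieves that bound: [350,142] [331,141] [283,123,99] [276,118,56,48] → 4 memory blocks.
Excess: 5 − 4 = 1.

1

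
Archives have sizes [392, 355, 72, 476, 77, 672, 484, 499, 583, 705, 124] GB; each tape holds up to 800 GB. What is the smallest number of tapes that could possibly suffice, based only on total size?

Total size = 392 + 355 + 72 + 476 + 77 + 672 + 484 + 499 + 583 + 705 + 124 = 4439 GB.
⌈4439 / 800⌉ = 6.

6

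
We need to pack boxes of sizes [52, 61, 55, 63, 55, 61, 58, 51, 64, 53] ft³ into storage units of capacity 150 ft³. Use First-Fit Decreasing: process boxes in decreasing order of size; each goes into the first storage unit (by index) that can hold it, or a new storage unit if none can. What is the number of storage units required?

Sorted descending: 64, 63, 61, 61, 58, 55, 55, 53, 52, 51.
64 ft³ → storage unit 1 (remaining 86 ft³)
63 ft³ → storage unit 1 (remaining 23 ft³)
61 ft³ → storage unit 2 (remaining 89 ft³)
61 ft³ → storage unit 2 (remaining 28 ft³)
58 ft³ → storage unit 3 (remaining 92 ft³)
55 ft³ → storage unit 3 (remaining 37 ft³)
55 ft³ → storage unit 4 (remaining 95 ft³)
53 ft³ → storage unit 4 (remaining 42 ft³)
52 ft³ → storage unit 5 (remaining 98 ft³)
51 ft³ → storage unit 5 (remaining 47 ft³)
Final storage units: [64,63] [61,61] [58,55] [55,53] [52,51].

5 storage units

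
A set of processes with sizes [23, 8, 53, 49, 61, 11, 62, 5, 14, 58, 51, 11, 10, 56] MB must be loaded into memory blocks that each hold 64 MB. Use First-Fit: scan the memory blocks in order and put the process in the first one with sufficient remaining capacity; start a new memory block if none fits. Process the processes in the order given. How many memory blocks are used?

8 memory blocks

memory block 1: place 23 MB, 41 MB left
memory block 1: place 8 MB, 33 MB left
memory block 2: place 53 MB, 11 MB left
memory block 3: place 49 MB, 15 MB left
memory block 4: place 61 MB, 3 MB left
memory block 1: place 11 MB, 22 MB left
memory block 5: place 62 MB, 2 MB left
memory block 1: place 5 MB, 17 MB left
memory block 1: place 14 MB, 3 MB left
memory block 6: place 58 MB, 6 MB left
memory block 7: place 51 MB, 13 MB left
memory block 2: place 11 MB, 0 MB left
memory block 3: place 10 MB, 5 MB left
memory block 8: place 56 MB, 8 MB left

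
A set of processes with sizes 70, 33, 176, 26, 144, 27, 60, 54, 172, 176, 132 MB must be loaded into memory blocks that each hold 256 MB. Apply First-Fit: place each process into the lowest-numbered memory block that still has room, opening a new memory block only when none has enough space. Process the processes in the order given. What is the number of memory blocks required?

6

70 MB → memory block 1 (remaining 186 MB)
33 MB → memory block 1 (remaining 153 MB)
176 MB → memory block 2 (remaining 80 MB)
26 MB → memory block 1 (remaining 127 MB)
144 MB → memory block 3 (remaining 112 MB)
27 MB → memory block 1 (remaining 100 MB)
60 MB → memory block 1 (remaining 40 MB)
54 MB → memory block 2 (remaining 26 MB)
172 MB → memory block 4 (remaining 84 MB)
176 MB → memory block 5 (remaining 80 MB)
132 MB → memory block 6 (remaining 124 MB)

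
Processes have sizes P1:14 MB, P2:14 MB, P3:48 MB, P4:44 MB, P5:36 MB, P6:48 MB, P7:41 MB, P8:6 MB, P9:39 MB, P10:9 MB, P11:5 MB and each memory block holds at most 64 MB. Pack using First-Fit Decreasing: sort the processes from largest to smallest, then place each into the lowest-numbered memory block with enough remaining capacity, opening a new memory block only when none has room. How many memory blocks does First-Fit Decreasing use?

6

Sorted descending: 48, 48, 44, 41, 39, 36, 14, 14, 9, 6, 5.
memory block 1: place 48 MB, 16 MB left
memory block 2: place 48 MB, 16 MB left
memory block 3: place 44 MB, 20 MB left
memory block 4: place 41 MB, 23 MB left
memory block 5: place 39 MB, 25 MB left
memory block 6: place 36 MB, 28 MB left
memory block 1: place 14 MB, 2 MB left
memory block 2: place 14 MB, 2 MB left
memory block 3: place 9 MB, 11 MB left
memory block 3: place 6 MB, 5 MB left
memory block 3: place 5 MB, 0 MB left
Final memory blocks: [48,14] [48,14] [44,9,6,5] [41] [39] [36].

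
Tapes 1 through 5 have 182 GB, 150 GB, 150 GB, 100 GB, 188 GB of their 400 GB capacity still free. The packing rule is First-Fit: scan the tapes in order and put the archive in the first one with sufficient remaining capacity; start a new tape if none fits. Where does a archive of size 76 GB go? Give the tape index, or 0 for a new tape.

Tapes with room: tape 1 (182 GB), tape 2 (150 GB), tape 3 (150 GB), tape 4 (100 GB), tape 5 (188 GB).
The first with room is tape 1.

1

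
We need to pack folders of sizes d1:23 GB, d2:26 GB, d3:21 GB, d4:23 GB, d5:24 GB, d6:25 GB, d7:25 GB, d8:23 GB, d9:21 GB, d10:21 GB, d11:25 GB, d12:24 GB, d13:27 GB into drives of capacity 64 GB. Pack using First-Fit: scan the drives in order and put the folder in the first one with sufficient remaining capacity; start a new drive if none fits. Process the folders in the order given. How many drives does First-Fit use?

7 drives

Put d1 (23 GB) in drive 1; 41 GB remain.
Put d2 (26 GB) in drive 1; 15 GB remain.
Put d3 (21 GB) in drive 2; 43 GB remain.
Put d4 (23 GB) in drive 2; 20 GB remain.
Put d5 (24 GB) in drive 3; 40 GB remain.
Put d6 (25 GB) in drive 3; 15 GB remain.
Put d7 (25 GB) in drive 4; 39 GB remain.
Put d8 (23 GB) in drive 4; 16 GB remain.
Put d9 (21 GB) in drive 5; 43 GB remain.
Put d10 (21 GB) in drive 5; 22 GB remain.
Put d11 (25 GB) in drive 6; 39 GB remain.
Put d12 (24 GB) in drive 6; 15 GB remain.
Put d13 (27 GB) in drive 7; 37 GB remain.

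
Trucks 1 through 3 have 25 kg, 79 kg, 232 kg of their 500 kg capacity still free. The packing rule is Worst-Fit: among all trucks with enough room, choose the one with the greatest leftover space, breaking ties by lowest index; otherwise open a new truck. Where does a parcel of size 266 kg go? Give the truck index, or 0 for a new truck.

No truck has ≥ 266 kg free, so a new truck is opened.

0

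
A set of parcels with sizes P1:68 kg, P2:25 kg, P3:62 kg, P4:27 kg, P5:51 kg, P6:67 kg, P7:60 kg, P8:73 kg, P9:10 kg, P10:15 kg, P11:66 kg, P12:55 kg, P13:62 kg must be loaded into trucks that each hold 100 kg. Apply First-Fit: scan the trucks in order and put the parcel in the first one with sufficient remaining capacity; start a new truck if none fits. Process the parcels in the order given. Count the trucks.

9 trucks

P1 (68 kg) → truck 1 (remaining 32 kg)
P2 (25 kg) → truck 1 (remaining 7 kg)
P3 (62 kg) → truck 2 (remaining 38 kg)
P4 (27 kg) → truck 2 (remaining 11 kg)
P5 (51 kg) → truck 3 (remaining 49 kg)
P6 (67 kg) → truck 4 (remaining 33 kg)
P7 (60 kg) → truck 5 (remaining 40 kg)
P8 (73 kg) → truck 6 (remaining 27 kg)
P9 (10 kg) → truck 2 (remaining 1 kg)
P10 (15 kg) → truck 3 (remaining 34 kg)
P11 (66 kg) → truck 7 (remaining 34 kg)
P12 (55 kg) → truck 8 (remaining 45 kg)
P13 (62 kg) → truck 9 (remaining 38 kg)
Final trucks: [68,25] [62,27,10] [51,15] [67] [60] [73] [66] [55] [62].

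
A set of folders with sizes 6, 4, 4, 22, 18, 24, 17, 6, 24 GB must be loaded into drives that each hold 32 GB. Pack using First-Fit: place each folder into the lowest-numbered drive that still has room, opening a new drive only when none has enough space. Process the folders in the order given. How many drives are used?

drive 1: place 6 GB, 26 GB left
drive 1: place 4 GB, 22 GB left
drive 1: place 4 GB, 18 GB left
drive 2: place 22 GB, 10 GB left
drive 1: place 18 GB, 0 GB left
drive 3: place 24 GB, 8 GB left
drive 4: place 17 GB, 15 GB left
drive 2: place 6 GB, 4 GB left
drive 5: place 24 GB, 8 GB left

5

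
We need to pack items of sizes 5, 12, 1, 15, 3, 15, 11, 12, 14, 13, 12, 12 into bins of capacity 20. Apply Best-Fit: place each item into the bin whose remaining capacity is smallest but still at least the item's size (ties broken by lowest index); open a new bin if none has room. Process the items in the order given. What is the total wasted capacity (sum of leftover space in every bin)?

55

bin 1: place 5, 15 left
bin 1: place 12, 3 left
bin 1: place 1, 2 left
bin 2: place 15, 5 left
bin 2: place 3, 2 left
bin 3: place 15, 5 left
bin 4: place 11, 9 left
bin 5: place 12, 8 left
bin 6: place 14, 6 left
bin 7: place 13, 7 left
bin 8: place 12, 8 left
bin 9: place 12, 8 left
9 bins × 20 = 180; used 125; unused 55.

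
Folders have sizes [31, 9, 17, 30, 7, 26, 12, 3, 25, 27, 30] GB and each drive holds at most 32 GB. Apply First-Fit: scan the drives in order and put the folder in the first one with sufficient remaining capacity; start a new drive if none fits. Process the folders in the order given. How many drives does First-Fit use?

31 GB → drive 1 (remaining 1 GB)
9 GB → drive 2 (remaining 23 GB)
17 GB → drive 2 (remaining 6 GB)
30 GB → drive 3 (remaining 2 GB)
7 GB → drive 4 (remaining 25 GB)
26 GB → drive 5 (remaining 6 GB)
12 GB → drive 4 (remaining 13 GB)
3 GB → drive 2 (remaining 3 GB)
25 GB → drive 6 (remaining 7 GB)
27 GB → drive 7 (remaining 5 GB)
30 GB → drive 8 (remaining 2 GB)

8 drives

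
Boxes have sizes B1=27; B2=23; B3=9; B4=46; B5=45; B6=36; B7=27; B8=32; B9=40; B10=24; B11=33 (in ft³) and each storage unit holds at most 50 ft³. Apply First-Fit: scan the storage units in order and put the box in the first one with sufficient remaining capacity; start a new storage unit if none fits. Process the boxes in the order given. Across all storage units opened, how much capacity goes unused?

108

Put B1 (27 ft³) in storage unit 1; 23 ft³ remain.
Put B2 (23 ft³) in storage unit 1; 0 ft³ remain.
Put B3 (9 ft³) in storage unit 2; 41 ft³ remain.
Put B4 (46 ft³) in storage unit 3; 4 ft³ remain.
Put B5 (45 ft³) in storage unit 4; 5 ft³ remain.
Put B6 (36 ft³) in storage unit 2; 5 ft³ remain.
Put B7 (27 ft³) in storage unit 5; 23 ft³ remain.
Put B8 (32 ft³) in storage unit 6; 18 ft³ remain.
Put B9 (40 ft³) in storage unit 7; 10 ft³ remain.
Put B10 (24 ft³) in storage unit 8; 26 ft³ remain.
Put B11 (33 ft³) in storage unit 9; 17 ft³ remain.
9 storage units × 50 ft³ = 450 ft³; used 342 ft³; unused 108 ft³.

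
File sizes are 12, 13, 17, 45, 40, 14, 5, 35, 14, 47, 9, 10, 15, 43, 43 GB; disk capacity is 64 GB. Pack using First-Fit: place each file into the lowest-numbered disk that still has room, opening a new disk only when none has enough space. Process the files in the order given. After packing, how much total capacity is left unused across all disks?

disk 1: place 12 GB, 52 GB left
disk 1: place 13 GB, 39 GB left
disk 1: place 17 GB, 22 GB left
disk 2: place 45 GB, 19 GB left
disk 3: place 40 GB, 24 GB left
disk 1: place 14 GB, 8 GB left
disk 1: place 5 GB, 3 GB left
disk 4: place 35 GB, 29 GB left
disk 2: place 14 GB, 5 GB left
disk 5: place 47 GB, 17 GB left
disk 3: place 9 GB, 15 GB left
disk 3: place 10 GB, 5 GB left
disk 4: place 15 GB, 14 GB left
disk 6: place 43 GB, 21 GB left
disk 7: place 43 GB, 21 GB left
7 disks × 64 GB = 448 GB; used 362 GB; unused 86 GB.

86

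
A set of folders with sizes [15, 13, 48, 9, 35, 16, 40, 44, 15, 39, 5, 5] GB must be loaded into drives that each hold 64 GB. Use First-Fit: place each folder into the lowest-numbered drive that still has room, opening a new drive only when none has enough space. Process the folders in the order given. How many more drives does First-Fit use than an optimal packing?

First-Fit: [15,13,9,16,5,5] [48,15] [35] [40] [44] [39] → 6 drives.
Total size 284 GB; any packing needs at least ⌈284/64⌉ = 5 drives.
An optimal packing achieves that bound: [48,16] [44,15,5] [40,15,9] [39,13,5] [35] → 5 drives.
Excess: 6 − 5 = 1.

1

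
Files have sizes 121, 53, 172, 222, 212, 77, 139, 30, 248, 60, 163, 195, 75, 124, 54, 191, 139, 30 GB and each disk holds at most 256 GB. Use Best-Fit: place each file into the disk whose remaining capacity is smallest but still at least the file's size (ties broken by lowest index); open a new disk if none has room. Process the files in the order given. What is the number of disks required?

disk 1: place 121 GB, 135 GB left
disk 1: place 53 GB, 82 GB left
disk 2: place 172 GB, 84 GB left
disk 3: place 222 GB, 34 GB left
disk 4: place 212 GB, 44 GB left
disk 1: place 77 GB, 5 GB left
disk 5: place 139 GB, 117 GB left
disk 3: place 30 GB, 4 GB left
disk 6: place 248 GB, 8 GB left
disk 2: place 60 GB, 24 GB left
disk 7: place 163 GB, 93 GB left
disk 8: place 195 GB, 61 GB left
disk 7: place 75 GB, 18 GB left
disk 9: place 124 GB, 132 GB left
disk 8: place 54 GB, 7 GB left
disk 10: place 191 GB, 65 GB left
disk 11: place 139 GB, 117 GB left
disk 4: place 30 GB, 14 GB left
Final disks: [121,53,77] [172,60] [222,30] [212,30] [139] [248] [163,75] [195,54] [124] [191] [139].

11 disks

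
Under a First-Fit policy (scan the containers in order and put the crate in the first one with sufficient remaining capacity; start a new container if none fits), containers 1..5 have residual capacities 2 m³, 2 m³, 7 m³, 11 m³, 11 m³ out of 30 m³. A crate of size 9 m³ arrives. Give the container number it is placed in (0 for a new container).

4

Containers with room: container 4 (11 m³), container 5 (11 m³).
The first with room is container 4.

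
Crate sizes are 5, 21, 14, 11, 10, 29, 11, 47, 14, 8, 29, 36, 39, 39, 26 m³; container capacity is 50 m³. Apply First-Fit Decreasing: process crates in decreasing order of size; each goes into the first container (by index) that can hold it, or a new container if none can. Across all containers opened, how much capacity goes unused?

Sorted descending: 47, 39, 39, 36, 29, 29, 26, 21, 14, 14, 11, 11, 10, 8, 5.
Put 47 m³ in container 1; 3 m³ remain.
Put 39 m³ in container 2; 11 m³ remain.
Put 39 m³ in container 3; 11 m³ remain.
Put 36 m³ in container 4; 14 m³ remain.
Put 29 m³ in container 5; 21 m³ remain.
Put 29 m³ in container 6; 21 m³ remain.
Put 26 m³ in container 7; 24 m³ remain.
Put 21 m³ in container 5; 0 m³ remain.
Put 14 m³ in container 4; 0 m³ remain.
Put 14 m³ in container 6; 7 m³ remain.
Put 11 m³ in container 2; 0 m³ remain.
Put 11 m³ in container 3; 0 m³ remain.
Put 10 m³ in container 7; 14 m³ remain.
Put 8 m³ in container 7; 6 m³ remain.
Put 5 m³ in container 6; 2 m³ remain.
7 containers × 50 m³ = 350 m³; used 339 m³; unused 11 m³.

11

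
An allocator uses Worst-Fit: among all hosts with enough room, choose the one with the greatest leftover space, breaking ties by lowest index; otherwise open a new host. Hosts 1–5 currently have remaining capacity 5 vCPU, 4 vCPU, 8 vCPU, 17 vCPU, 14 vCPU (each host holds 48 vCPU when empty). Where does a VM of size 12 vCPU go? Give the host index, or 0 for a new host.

4

Hosts with room: host 4 (17 vCPU), host 5 (14 vCPU).
Most room is host 4 with 17 vCPU free.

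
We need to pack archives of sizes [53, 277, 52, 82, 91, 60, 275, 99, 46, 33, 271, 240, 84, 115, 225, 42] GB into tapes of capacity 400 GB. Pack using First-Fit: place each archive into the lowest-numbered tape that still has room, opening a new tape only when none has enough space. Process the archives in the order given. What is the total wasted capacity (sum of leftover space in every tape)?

tape 1: place 53 GB, 347 GB left
tape 1: place 277 GB, 70 GB left
tape 1: place 52 GB, 18 GB left
tape 2: place 82 GB, 318 GB left
tape 2: place 91 GB, 227 GB left
tape 2: place 60 GB, 167 GB left
tape 3: place 275 GB, 125 GB left
tape 2: place 99 GB, 68 GB left
tape 2: place 46 GB, 22 GB left
tape 3: place 33 GB, 92 GB left
tape 4: place 271 GB, 129 GB left
tape 5: place 240 GB, 160 GB left
tape 3: place 84 GB, 8 GB left
tape 4: place 115 GB, 14 GB left
tape 6: place 225 GB, 175 GB left
tape 5: place 42 GB, 118 GB left
6 tapes × 400 GB = 2400 GB; used 2045 GB; unused 355 GB.

355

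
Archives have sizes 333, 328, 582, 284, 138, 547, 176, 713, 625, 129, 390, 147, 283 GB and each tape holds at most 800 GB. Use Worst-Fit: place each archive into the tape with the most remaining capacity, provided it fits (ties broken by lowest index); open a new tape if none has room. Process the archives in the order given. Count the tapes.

8 tapes

Put 333 GB in tape 1; 467 GB remain.
Put 328 GB in tape 1; 139 GB remain.
Put 582 GB in tape 2; 218 GB remain.
Put 284 GB in tape 3; 516 GB remain.
Put 138 GB in tape 3; 378 GB remain.
Put 547 GB in tape 4; 253 GB remain.
Put 176 GB in tape 3; 202 GB remain.
Put 713 GB in tape 5; 87 GB remain.
Put 625 GB in tape 6; 175 GB remain.
Put 129 GB in tape 4; 124 GB remain.
Put 390 GB in tape 7; 410 GB remain.
Put 147 GB in tape 7; 263 GB remain.
Put 283 GB in tape 8; 517 GB remain.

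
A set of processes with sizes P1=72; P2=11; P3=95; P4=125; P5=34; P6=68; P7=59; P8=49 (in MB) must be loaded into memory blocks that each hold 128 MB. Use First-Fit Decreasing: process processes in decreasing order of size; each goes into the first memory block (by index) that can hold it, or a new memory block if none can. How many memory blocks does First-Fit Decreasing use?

5 memory blocks

Sorted descending: 125, 95, 72, 68, 59, 49, 34, 11.
Put 125 MB in memory block 1; 3 MB remain.
Put 95 MB in memory block 2; 33 MB remain.
Put 72 MB in memory block 3; 56 MB remain.
Put 68 MB in memory block 4; 60 MB remain.
Put 59 MB in memory block 4; 1 MB remain.
Put 49 MB in memory block 3; 7 MB remain.
Put 34 MB in memory block 5; 94 MB remain.
Put 11 MB in memory block 2; 22 MB remain.
Final memory blocks: [125] [95,11] [72,49] [68,59] [34].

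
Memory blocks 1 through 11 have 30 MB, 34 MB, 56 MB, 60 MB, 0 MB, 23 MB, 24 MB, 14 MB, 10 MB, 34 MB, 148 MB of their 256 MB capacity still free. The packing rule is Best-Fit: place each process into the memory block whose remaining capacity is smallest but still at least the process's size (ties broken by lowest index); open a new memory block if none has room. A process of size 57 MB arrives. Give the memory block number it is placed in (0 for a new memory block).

Memory blocks with room: memory block 4 (60 MB), memory block 11 (148 MB).
Tightest fit is memory block 4 with 60 MB free.

4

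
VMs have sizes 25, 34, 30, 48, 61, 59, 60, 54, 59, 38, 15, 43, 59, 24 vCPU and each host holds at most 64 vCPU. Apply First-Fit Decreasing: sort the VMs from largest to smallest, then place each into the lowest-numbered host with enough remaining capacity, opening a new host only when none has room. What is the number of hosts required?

Sorted descending: 61, 60, 59, 59, 59, 54, 48, 43, 38, 34, 30, 25, 24, 15.
Put 61 vCPU in host 1; 3 vCPU remain.
Put 60 vCPU in host 2; 4 vCPU remain.
Put 59 vCPU in host 3; 5 vCPU remain.
Put 59 vCPU in host 4; 5 vCPU remain.
Put 59 vCPU in host 5; 5 vCPU remain.
Put 54 vCPU in host 6; 10 vCPU remain.
Put 48 vCPU in host 7; 16 vCPU remain.
Put 43 vCPU in host 8; 21 vCPU remain.
Put 38 vCPU in host 9; 26 vCPU remain.
Put 34 vCPU in host 10; 30 vCPU remain.
Put 30 vCPU in host 10; 0 vCPU remain.
Put 25 vCPU in host 9; 1 vCPU remain.
Put 24 vCPU in host 11; 40 vCPU remain.
Put 15 vCPU in host 7; 1 vCPU remain.
Final hosts: [61] [60] [59] [59] [59] [54] [48,15] [43] [38,25] [34,30] [24].

11 hosts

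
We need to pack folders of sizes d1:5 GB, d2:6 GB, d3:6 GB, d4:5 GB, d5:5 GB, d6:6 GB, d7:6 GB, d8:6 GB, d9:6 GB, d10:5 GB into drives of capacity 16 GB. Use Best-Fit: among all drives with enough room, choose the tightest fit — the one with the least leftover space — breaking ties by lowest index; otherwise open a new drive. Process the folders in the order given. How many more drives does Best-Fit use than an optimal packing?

Best-Fit: [5,6,5] [6,5,5] [6,6] [6,6] → 4 drives.
Total size 56 GB; any packing needs at least ⌈56/16⌉ = 4 drives.
So 4 is already optimal.

0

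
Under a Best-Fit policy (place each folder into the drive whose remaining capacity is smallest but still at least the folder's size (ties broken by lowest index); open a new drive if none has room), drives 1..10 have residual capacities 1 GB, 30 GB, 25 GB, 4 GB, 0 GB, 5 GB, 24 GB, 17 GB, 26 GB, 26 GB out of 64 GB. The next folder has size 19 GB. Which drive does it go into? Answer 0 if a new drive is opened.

7

Drives with room: drive 2 (30 GB), drive 3 (25 GB), drive 7 (24 GB), drive 9 (26 GB), drive 10 (26 GB).
Tightest fit is drive 7 with 24 GB free.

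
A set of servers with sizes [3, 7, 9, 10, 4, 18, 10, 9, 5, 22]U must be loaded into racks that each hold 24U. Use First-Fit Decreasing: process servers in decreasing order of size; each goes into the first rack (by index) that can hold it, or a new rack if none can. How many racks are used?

Sorted descending: 22, 18, 10, 10, 9, 9, 7, 5, 4, 3.
22U → rack 1 (remaining 2U)
18U → rack 2 (remaining 6U)
10U → rack 3 (remaining 14U)
10U → rack 3 (remaining 4U)
9U → rack 4 (remaining 15U)
9U → rack 4 (remaining 6U)
7U → rack 5 (remaining 17U)
5U → rack 2 (remaining 1U)
4U → rack 3 (remaining 0U)
3U → rack 4 (remaining 3U)

5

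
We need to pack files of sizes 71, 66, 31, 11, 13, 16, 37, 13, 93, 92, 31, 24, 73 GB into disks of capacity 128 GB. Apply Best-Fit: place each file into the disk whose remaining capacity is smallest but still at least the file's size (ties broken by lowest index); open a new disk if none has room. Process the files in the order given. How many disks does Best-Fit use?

71 GB → disk 1 (remaining 57 GB)
66 GB → disk 2 (remaining 62 GB)
31 GB → disk 1 (remaining 26 GB)
11 GB → disk 1 (remaining 15 GB)
13 GB → disk 1 (remaining 2 GB)
16 GB → disk 2 (remaining 46 GB)
37 GB → disk 2 (remaining 9 GB)
13 GB → disk 3 (remaining 115 GB)
93 GB → disk 3 (remaining 22 GB)
92 GB → disk 4 (remaining 36 GB)
31 GB → disk 4 (remaining 5 GB)
24 GB → disk 5 (remaining 104 GB)
73 GB → disk 5 (remaining 31 GB)

5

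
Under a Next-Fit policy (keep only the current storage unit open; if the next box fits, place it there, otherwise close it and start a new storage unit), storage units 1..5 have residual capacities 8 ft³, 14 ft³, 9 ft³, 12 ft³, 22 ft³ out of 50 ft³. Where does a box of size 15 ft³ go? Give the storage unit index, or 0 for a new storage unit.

5

Next-Fit only looks at storage unit 5, which has 22 ft³ free.
15 ft³ fits there.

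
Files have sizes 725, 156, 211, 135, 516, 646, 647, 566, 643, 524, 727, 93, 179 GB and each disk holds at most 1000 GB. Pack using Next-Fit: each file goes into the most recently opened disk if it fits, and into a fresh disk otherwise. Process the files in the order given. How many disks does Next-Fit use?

8

725 GB → disk 1 (remaining 275 GB)
156 GB → disk 1 (remaining 119 GB)
211 GB → disk 2 (remaining 789 GB)
135 GB → disk 2 (remaining 654 GB)
516 GB → disk 2 (remaining 138 GB)
646 GB → disk 3 (remaining 354 GB)
647 GB → disk 4 (remaining 353 GB)
566 GB → disk 5 (remaining 434 GB)
643 GB → disk 6 (remaining 357 GB)
524 GB → disk 7 (remaining 476 GB)
727 GB → disk 8 (remaining 273 GB)
93 GB → disk 8 (remaining 180 GB)
179 GB → disk 8 (remaining 1 GB)
Final disks: [725,156] [211,135,516] [646] [647] [566] [643] [524] [727,93,179].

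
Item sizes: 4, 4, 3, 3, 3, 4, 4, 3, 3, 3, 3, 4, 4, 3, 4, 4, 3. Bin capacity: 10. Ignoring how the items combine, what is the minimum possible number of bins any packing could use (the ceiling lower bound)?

Total size = 4 + 4 + 3 + 3 + 3 + 4 + 4 + 3 + 3 + 3 + 3 + 4 + 4 + 3 + 4 + 4 + 3 = 59.
⌈59 / 10⌉ = 6.

6 bins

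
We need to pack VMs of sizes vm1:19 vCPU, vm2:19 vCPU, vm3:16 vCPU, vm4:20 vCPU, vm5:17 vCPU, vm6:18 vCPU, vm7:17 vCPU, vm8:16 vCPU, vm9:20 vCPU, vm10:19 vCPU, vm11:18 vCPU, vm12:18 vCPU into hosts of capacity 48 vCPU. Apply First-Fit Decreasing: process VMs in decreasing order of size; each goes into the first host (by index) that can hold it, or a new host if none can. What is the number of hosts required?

6 hosts

Sorted descending: 20, 20, 19, 19, 19, 18, 18, 18, 17, 17, 16, 16.
host 1: place 20 vCPU, 28 vCPU left
host 1: place 20 vCPU, 8 vCPU left
host 2: place 19 vCPU, 29 vCPU left
host 2: place 19 vCPU, 10 vCPU left
host 3: place 19 vCPU, 29 vCPU left
host 3: place 18 vCPU, 11 vCPU left
host 4: place 18 vCPU, 30 vCPU left
host 4: place 18 vCPU, 12 vCPU left
host 5: place 17 vCPU, 31 vCPU left
host 5: place 17 vCPU, 14 vCPU left
host 6: place 16 vCPU, 32 vCPU left
host 6: place 16 vCPU, 16 vCPU left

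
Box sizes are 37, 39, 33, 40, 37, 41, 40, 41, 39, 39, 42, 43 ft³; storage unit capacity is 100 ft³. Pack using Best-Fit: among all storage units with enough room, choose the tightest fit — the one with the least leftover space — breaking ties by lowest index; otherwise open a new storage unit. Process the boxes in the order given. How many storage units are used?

storage unit 1: place 37 ft³, 63 ft³ left
storage unit 1: place 39 ft³, 24 ft³ left
storage unit 2: place 33 ft³, 67 ft³ left
storage unit 2: place 40 ft³, 27 ft³ left
storage unit 3: place 37 ft³, 63 ft³ left
storage unit 3: place 41 ft³, 22 ft³ left
storage unit 4: place 40 ft³, 60 ft³ left
storage unit 4: place 41 ft³, 19 ft³ left
storage unit 5: place 39 ft³, 61 ft³ left
storage unit 5: place 39 ft³, 22 ft³ left
storage unit 6: place 42 ft³, 58 ft³ left
storage unit 6: place 43 ft³, 15 ft³ left

6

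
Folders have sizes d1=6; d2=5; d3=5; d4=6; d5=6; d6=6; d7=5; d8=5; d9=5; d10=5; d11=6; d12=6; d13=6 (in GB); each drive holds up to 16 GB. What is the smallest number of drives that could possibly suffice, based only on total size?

5 drives

Total size = 6 + 5 + 5 + 6 + 6 + 6 + 5 + 5 + 5 + 5 + 6 + 6 + 6 = 72 GB.
⌈72 / 16⌉ = 5.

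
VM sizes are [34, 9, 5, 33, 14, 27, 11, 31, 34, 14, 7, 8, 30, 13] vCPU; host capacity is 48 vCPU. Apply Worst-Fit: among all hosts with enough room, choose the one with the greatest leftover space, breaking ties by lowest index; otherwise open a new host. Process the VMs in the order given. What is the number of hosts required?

Put 34 vCPU in host 1; 14 vCPU remain.
Put 9 vCPU in host 1; 5 vCPU remain.
Put 5 vCPU in host 1; 0 vCPU remain.
Put 33 vCPU in host 2; 15 vCPU remain.
Put 14 vCPU in host 2; 1 vCPU remain.
Put 27 vCPU in host 3; 21 vCPU remain.
Put 11 vCPU in host 3; 10 vCPU remain.
Put 31 vCPU in host 4; 17 vCPU remain.
Put 34 vCPU in host 5; 14 vCPU remain.
Put 14 vCPU in host 4; 3 vCPU remain.
Put 7 vCPU in host 5; 7 vCPU remain.
Put 8 vCPU in host 3; 2 vCPU remain.
Put 30 vCPU in host 6; 18 vCPU remain.
Put 13 vCPU in host 6; 5 vCPU remain.

6 hosts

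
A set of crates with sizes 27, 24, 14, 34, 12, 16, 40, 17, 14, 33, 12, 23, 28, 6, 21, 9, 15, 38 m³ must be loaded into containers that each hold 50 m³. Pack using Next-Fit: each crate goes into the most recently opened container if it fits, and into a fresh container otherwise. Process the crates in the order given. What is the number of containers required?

Put 27 m³ in container 1; 23 m³ remain.
Put 24 m³ in container 2; 26 m³ remain.
Put 14 m³ in container 2; 12 m³ remain.
Put 34 m³ in container 3; 16 m³ remain.
Put 12 m³ in container 3; 4 m³ remain.
Put 16 m³ in container 4; 34 m³ remain.
Put 40 m³ in container 5; 10 m³ remain.
Put 17 m³ in container 6; 33 m³ remain.
Put 14 m³ in container 6; 19 m³ remain.
Put 33 m³ in container 7; 17 m³ remain.
Put 12 m³ in container 7; 5 m³ remain.
Put 23 m³ in container 8; 27 m³ remain.
Put 28 m³ in container 9; 22 m³ remain.
Put 6 m³ in container 9; 16 m³ remain.
Put 21 m³ in container 10; 29 m³ remain.
Put 9 m³ in container 10; 20 m³ remain.
Put 15 m³ in container 10; 5 m³ remain.
Put 38 m³ in container 11; 12 m³ remain.

11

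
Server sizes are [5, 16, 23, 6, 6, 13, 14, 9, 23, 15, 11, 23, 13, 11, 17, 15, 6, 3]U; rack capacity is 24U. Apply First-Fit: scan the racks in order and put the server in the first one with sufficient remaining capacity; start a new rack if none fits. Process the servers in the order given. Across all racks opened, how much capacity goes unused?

Put 5U in rack 1; 19U remain.
Put 16U in rack 1; 3U remain.
Put 23U in rack 2; 1U remain.
Put 6U in rack 3; 18U remain.
Put 6U in rack 3; 12U remain.
Put 13U in rack 4; 11U remain.
Put 14U in rack 5; 10U remain.
Put 9U in rack 3; 3U remain.
Put 23U in rack 6; 1U remain.
Put 15U in rack 7; 9U remain.
Put 11U in rack 4; 0U remain.
Put 23U in rack 8; 1U remain.
Put 13U in rack 9; 11U remain.
Put 11U in rack 9; 0U remain.
Put 17U in rack 10; 7U remain.
Put 15U in rack 11; 9U remain.
Put 6U in rack 5; 4U remain.
Put 3U in rack 1; 0U remain.
11 racks × 24U = 264U; used 229U; unused 35U.

35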